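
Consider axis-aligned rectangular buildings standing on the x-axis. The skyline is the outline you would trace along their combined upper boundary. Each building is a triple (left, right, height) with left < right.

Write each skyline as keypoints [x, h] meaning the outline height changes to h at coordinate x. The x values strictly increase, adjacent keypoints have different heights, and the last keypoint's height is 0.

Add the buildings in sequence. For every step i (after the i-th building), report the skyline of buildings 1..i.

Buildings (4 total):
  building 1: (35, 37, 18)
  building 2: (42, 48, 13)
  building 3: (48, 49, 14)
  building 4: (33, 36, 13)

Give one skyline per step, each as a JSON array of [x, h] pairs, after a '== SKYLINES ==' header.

== SKYLINES ==
[[35,18],[37,0]]
[[35,18],[37,0],[42,13],[48,0]]
[[35,18],[37,0],[42,13],[48,14],[49,0]]
[[33,13],[35,18],[37,0],[42,13],[48,14],[49,0]]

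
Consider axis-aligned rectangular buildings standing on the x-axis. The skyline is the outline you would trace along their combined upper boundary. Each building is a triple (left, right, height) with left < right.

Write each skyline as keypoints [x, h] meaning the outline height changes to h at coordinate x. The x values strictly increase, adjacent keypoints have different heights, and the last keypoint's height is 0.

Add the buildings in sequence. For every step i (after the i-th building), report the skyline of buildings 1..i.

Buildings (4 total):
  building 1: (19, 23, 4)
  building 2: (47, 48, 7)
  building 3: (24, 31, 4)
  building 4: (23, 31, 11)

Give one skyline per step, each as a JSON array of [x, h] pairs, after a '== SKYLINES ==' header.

== SKYLINES ==
[[19,4],[23,0]]
[[19,4],[23,0],[47,7],[48,0]]
[[19,4],[23,0],[24,4],[31,0],[47,7],[48,0]]
[[19,4],[23,11],[31,0],[47,7],[48,0]]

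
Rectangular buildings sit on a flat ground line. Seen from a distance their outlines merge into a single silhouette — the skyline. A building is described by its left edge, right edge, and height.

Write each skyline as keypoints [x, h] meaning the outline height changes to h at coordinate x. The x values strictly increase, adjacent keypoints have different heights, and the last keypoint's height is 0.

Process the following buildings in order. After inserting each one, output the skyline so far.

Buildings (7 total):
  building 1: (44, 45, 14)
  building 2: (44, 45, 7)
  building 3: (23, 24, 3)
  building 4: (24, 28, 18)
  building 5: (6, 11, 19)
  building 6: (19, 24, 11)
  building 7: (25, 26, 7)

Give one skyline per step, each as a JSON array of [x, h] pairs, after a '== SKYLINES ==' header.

== SKYLINES ==
[[44,14],[45,0]]
[[44,14],[45,0]]
[[23,3],[24,0],[44,14],[45,0]]
[[23,3],[24,18],[28,0],[44,14],[45,0]]
[[6,19],[11,0],[23,3],[24,18],[28,0],[44,14],[45,0]]
[[6,19],[11,0],[19,11],[24,18],[28,0],[44,14],[45,0]]
[[6,19],[11,0],[19,11],[24,18],[28,0],[44,14],[45,0]]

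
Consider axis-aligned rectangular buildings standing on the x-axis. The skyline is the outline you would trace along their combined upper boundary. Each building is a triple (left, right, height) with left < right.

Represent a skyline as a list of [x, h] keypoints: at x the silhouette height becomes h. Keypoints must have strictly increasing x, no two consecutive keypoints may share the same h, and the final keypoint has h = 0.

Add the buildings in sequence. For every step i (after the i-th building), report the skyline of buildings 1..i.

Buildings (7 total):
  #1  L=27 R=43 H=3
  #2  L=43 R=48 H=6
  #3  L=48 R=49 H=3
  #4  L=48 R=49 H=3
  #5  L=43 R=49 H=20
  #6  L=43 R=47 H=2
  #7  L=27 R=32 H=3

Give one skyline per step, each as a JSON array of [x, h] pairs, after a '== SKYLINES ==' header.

== SKYLINES ==
[[27,3],[43,0]]
[[27,3],[43,6],[48,0]]
[[27,3],[43,6],[48,3],[49,0]]
[[27,3],[43,6],[48,3],[49,0]]
[[27,3],[43,20],[49,0]]
[[27,3],[43,20],[49,0]]
[[27,3],[43,20],[49,0]]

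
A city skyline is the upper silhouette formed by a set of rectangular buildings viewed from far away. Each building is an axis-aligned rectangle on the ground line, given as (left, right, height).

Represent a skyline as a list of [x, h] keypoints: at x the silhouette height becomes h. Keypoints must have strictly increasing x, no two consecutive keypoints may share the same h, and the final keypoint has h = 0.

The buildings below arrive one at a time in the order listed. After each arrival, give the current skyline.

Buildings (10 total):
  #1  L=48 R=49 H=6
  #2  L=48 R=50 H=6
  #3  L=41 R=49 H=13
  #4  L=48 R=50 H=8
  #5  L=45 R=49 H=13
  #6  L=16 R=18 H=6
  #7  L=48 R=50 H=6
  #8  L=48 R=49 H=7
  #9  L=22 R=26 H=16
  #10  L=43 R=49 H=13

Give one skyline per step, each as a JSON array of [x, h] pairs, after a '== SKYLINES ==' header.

== SKYLINES ==
[[48,6],[49,0]]
[[48,6],[50,0]]
[[41,13],[49,6],[50,0]]
[[41,13],[49,8],[50,0]]
[[41,13],[49,8],[50,0]]
[[16,6],[18,0],[41,13],[49,8],[50,0]]
[[16,6],[18,0],[41,13],[49,8],[50,0]]
[[16,6],[18,0],[41,13],[49,8],[50,0]]
[[16,6],[18,0],[22,16],[26,0],[41,13],[49,8],[50,0]]
[[16,6],[18,0],[22,16],[26,0],[41,13],[49,8],[50,0]]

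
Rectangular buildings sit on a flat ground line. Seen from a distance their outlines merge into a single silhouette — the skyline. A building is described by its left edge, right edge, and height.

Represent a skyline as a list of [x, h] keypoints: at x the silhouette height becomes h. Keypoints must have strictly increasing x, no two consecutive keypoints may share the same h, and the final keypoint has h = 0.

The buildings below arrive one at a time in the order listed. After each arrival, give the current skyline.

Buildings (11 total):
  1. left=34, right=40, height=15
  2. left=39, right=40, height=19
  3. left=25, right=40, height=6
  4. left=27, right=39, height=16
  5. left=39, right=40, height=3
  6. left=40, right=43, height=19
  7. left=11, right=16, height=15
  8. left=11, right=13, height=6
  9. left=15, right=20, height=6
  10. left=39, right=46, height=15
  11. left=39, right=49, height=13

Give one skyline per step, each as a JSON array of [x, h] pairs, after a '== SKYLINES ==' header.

== SKYLINES ==
[[34,15],[40,0]]
[[34,15],[39,19],[40,0]]
[[25,6],[34,15],[39,19],[40,0]]
[[25,6],[27,16],[39,19],[40,0]]
[[25,6],[27,16],[39,19],[40,0]]
[[25,6],[27,16],[39,19],[43,0]]
[[11,15],[16,0],[25,6],[27,16],[39,19],[43,0]]
[[11,15],[16,0],[25,6],[27,16],[39,19],[43,0]]
[[11,15],[16,6],[20,0],[25,6],[27,16],[39,19],[43,0]]
[[11,15],[16,6],[20,0],[25,6],[27,16],[39,19],[43,15],[46,0]]
[[11,15],[16,6],[20,0],[25,6],[27,16],[39,19],[43,15],[46,13],[49,0]]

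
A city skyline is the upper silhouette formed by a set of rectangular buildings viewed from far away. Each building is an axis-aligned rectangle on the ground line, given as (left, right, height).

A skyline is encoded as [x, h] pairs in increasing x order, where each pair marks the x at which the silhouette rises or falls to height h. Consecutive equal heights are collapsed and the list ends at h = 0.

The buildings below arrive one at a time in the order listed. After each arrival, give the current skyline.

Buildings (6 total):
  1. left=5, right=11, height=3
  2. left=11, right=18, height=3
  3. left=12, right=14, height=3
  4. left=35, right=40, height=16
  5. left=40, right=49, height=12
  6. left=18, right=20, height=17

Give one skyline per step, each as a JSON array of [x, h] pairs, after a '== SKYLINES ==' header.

== SKYLINES ==
[[5,3],[11,0]]
[[5,3],[18,0]]
[[5,3],[18,0]]
[[5,3],[18,0],[35,16],[40,0]]
[[5,3],[18,0],[35,16],[40,12],[49,0]]
[[5,3],[18,17],[20,0],[35,16],[40,12],[49,0]]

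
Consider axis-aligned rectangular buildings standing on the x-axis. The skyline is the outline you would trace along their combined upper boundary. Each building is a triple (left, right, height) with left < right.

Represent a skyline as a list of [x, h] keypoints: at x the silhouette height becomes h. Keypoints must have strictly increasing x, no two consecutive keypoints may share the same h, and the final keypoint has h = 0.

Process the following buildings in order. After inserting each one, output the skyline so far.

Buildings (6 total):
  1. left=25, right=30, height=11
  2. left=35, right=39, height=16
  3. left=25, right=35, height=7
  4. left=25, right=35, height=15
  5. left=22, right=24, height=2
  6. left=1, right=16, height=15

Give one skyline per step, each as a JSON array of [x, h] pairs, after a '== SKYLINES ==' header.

== SKYLINES ==
[[25,11],[30,0]]
[[25,11],[30,0],[35,16],[39,0]]
[[25,11],[30,7],[35,16],[39,0]]
[[25,15],[35,16],[39,0]]
[[22,2],[24,0],[25,15],[35,16],[39,0]]
[[1,15],[16,0],[22,2],[24,0],[25,15],[35,16],[39,0]]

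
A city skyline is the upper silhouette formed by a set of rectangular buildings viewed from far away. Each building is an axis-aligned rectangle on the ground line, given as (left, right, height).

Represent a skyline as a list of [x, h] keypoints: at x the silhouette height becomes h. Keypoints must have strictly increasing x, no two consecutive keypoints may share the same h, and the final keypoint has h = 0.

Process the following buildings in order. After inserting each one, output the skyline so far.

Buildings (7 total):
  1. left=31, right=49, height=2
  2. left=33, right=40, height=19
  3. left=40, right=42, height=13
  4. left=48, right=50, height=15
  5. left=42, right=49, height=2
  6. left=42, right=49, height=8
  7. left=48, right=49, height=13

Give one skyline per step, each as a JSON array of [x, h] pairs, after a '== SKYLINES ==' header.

== SKYLINES ==
[[31,2],[49,0]]
[[31,2],[33,19],[40,2],[49,0]]
[[31,2],[33,19],[40,13],[42,2],[49,0]]
[[31,2],[33,19],[40,13],[42,2],[48,15],[50,0]]
[[31,2],[33,19],[40,13],[42,2],[48,15],[50,0]]
[[31,2],[33,19],[40,13],[42,8],[48,15],[50,0]]
[[31,2],[33,19],[40,13],[42,8],[48,15],[50,0]]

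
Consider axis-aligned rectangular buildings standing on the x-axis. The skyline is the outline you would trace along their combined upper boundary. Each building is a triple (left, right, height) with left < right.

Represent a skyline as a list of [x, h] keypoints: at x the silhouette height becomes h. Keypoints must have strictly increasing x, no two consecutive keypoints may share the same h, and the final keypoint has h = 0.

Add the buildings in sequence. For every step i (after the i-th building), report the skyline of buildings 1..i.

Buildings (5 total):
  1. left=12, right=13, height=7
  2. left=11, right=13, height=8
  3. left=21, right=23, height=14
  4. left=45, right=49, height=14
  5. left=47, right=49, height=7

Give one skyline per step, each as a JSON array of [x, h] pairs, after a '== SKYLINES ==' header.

== SKYLINES ==
[[12,7],[13,0]]
[[11,8],[13,0]]
[[11,8],[13,0],[21,14],[23,0]]
[[11,8],[13,0],[21,14],[23,0],[45,14],[49,0]]
[[11,8],[13,0],[21,14],[23,0],[45,14],[49,0]]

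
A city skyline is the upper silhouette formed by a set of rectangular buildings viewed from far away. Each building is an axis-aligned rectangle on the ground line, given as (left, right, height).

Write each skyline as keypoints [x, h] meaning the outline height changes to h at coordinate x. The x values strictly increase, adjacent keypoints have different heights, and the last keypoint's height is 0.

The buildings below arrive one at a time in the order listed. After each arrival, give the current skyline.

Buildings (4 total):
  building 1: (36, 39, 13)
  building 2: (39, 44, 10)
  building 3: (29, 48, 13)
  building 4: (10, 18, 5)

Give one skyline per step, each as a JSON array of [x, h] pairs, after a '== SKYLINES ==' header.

== SKYLINES ==
[[36,13],[39,0]]
[[36,13],[39,10],[44,0]]
[[29,13],[48,0]]
[[10,5],[18,0],[29,13],[48,0]]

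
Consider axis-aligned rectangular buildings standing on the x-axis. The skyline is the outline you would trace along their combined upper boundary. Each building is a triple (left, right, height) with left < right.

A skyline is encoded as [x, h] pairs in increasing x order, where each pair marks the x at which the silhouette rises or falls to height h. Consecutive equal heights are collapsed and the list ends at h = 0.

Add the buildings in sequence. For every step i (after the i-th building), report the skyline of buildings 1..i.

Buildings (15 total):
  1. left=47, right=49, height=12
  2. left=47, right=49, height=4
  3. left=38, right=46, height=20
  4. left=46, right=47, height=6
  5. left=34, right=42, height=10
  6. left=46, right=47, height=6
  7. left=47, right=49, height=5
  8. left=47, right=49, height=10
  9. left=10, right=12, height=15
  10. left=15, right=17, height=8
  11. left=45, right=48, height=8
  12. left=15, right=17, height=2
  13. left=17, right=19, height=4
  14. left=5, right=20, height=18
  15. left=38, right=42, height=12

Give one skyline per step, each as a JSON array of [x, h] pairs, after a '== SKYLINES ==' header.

== SKYLINES ==
[[47,12],[49,0]]
[[47,12],[49,0]]
[[38,20],[46,0],[47,12],[49,0]]
[[38,20],[46,6],[47,12],[49,0]]
[[34,10],[38,20],[46,6],[47,12],[49,0]]
[[34,10],[38,20],[46,6],[47,12],[49,0]]
[[34,10],[38,20],[46,6],[47,12],[49,0]]
[[34,10],[38,20],[46,6],[47,12],[49,0]]
[[10,15],[12,0],[34,10],[38,20],[46,6],[47,12],[49,0]]
[[10,15],[12,0],[15,8],[17,0],[34,10],[38,20],[46,6],[47,12],[49,0]]
[[10,15],[12,0],[15,8],[17,0],[34,10],[38,20],[46,8],[47,12],[49,0]]
[[10,15],[12,0],[15,8],[17,0],[34,10],[38,20],[46,8],[47,12],[49,0]]
[[10,15],[12,0],[15,8],[17,4],[19,0],[34,10],[38,20],[46,8],[47,12],[49,0]]
[[5,18],[20,0],[34,10],[38,20],[46,8],[47,12],[49,0]]
[[5,18],[20,0],[34,10],[38,20],[46,8],[47,12],[49,0]]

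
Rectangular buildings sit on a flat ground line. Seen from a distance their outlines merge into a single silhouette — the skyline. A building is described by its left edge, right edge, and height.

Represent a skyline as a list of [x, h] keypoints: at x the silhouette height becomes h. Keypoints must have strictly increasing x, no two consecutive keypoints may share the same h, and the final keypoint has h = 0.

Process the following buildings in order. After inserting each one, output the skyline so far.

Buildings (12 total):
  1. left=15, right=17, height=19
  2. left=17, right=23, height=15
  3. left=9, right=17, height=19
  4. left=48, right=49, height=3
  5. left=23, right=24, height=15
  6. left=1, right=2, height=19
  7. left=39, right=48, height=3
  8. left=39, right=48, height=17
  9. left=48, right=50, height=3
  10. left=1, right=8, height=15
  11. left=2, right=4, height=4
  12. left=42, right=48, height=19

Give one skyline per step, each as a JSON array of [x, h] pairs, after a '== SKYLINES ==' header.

== SKYLINES ==
[[15,19],[17,0]]
[[15,19],[17,15],[23,0]]
[[9,19],[17,15],[23,0]]
[[9,19],[17,15],[23,0],[48,3],[49,0]]
[[9,19],[17,15],[24,0],[48,3],[49,0]]
[[1,19],[2,0],[9,19],[17,15],[24,0],[48,3],[49,0]]
[[1,19],[2,0],[9,19],[17,15],[24,0],[39,3],[49,0]]
[[1,19],[2,0],[9,19],[17,15],[24,0],[39,17],[48,3],[49,0]]
[[1,19],[2,0],[9,19],[17,15],[24,0],[39,17],[48,3],[50,0]]
[[1,19],[2,15],[8,0],[9,19],[17,15],[24,0],[39,17],[48,3],[50,0]]
[[1,19],[2,15],[8,0],[9,19],[17,15],[24,0],[39,17],[48,3],[50,0]]
[[1,19],[2,15],[8,0],[9,19],[17,15],[24,0],[39,17],[42,19],[48,3],[50,0]]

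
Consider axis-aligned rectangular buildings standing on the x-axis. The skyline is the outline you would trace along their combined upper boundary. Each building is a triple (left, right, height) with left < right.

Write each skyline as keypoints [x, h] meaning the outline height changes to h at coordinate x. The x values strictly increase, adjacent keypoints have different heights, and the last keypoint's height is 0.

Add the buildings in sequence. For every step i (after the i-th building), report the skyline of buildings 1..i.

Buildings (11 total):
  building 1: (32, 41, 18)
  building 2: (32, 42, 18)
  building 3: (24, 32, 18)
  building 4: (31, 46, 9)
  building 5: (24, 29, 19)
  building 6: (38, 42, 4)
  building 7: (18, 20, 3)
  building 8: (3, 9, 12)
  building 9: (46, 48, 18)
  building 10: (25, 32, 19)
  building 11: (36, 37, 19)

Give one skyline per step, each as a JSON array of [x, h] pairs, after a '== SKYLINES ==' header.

== SKYLINES ==
[[32,18],[41,0]]
[[32,18],[42,0]]
[[24,18],[42,0]]
[[24,18],[42,9],[46,0]]
[[24,19],[29,18],[42,9],[46,0]]
[[24,19],[29,18],[42,9],[46,0]]
[[18,3],[20,0],[24,19],[29,18],[42,9],[46,0]]
[[3,12],[9,0],[18,3],[20,0],[24,19],[29,18],[42,9],[46,0]]
[[3,12],[9,0],[18,3],[20,0],[24,19],[29,18],[42,9],[46,18],[48,0]]
[[3,12],[9,0],[18,3],[20,0],[24,19],[32,18],[42,9],[46,18],[48,0]]
[[3,12],[9,0],[18,3],[20,0],[24,19],[32,18],[36,19],[37,18],[42,9],[46,18],[48,0]]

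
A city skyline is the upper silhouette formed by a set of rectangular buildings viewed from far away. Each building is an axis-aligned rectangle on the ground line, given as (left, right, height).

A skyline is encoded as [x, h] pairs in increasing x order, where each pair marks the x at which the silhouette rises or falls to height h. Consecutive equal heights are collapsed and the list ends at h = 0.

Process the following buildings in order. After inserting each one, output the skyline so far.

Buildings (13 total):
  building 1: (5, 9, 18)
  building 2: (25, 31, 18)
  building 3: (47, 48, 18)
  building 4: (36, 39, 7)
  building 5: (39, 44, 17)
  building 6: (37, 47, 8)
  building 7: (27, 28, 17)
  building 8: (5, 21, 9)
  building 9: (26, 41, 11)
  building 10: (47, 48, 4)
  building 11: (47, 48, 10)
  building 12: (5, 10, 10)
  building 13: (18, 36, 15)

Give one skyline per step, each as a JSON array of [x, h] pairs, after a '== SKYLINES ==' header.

== SKYLINES ==
[[5,18],[9,0]]
[[5,18],[9,0],[25,18],[31,0]]
[[5,18],[9,0],[25,18],[31,0],[47,18],[48,0]]
[[5,18],[9,0],[25,18],[31,0],[36,7],[39,0],[47,18],[48,0]]
[[5,18],[9,0],[25,18],[31,0],[36,7],[39,17],[44,0],[47,18],[48,0]]
[[5,18],[9,0],[25,18],[31,0],[36,7],[37,8],[39,17],[44,8],[47,18],[48,0]]
[[5,18],[9,0],[25,18],[31,0],[36,7],[37,8],[39,17],[44,8],[47,18],[48,0]]
[[5,18],[9,9],[21,0],[25,18],[31,0],[36,7],[37,8],[39,17],[44,8],[47,18],[48,0]]
[[5,18],[9,9],[21,0],[25,18],[31,11],[39,17],[44,8],[47,18],[48,0]]
[[5,18],[9,9],[21,0],[25,18],[31,11],[39,17],[44,8],[47,18],[48,0]]
[[5,18],[9,9],[21,0],[25,18],[31,11],[39,17],[44,8],[47,18],[48,0]]
[[5,18],[9,10],[10,9],[21,0],[25,18],[31,11],[39,17],[44,8],[47,18],[48,0]]
[[5,18],[9,10],[10,9],[18,15],[25,18],[31,15],[36,11],[39,17],[44,8],[47,18],[48,0]]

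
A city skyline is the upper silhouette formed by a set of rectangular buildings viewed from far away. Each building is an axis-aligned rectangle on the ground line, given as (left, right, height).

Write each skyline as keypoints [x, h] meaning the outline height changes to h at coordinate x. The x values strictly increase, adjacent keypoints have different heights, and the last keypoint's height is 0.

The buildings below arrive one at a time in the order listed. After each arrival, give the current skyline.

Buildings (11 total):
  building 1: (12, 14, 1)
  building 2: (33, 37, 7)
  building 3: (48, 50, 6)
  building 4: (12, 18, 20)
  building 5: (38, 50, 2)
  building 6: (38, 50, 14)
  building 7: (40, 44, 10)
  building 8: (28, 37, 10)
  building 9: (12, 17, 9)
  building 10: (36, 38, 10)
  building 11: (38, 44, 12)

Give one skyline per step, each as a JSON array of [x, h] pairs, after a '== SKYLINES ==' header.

== SKYLINES ==
[[12,1],[14,0]]
[[12,1],[14,0],[33,7],[37,0]]
[[12,1],[14,0],[33,7],[37,0],[48,6],[50,0]]
[[12,20],[18,0],[33,7],[37,0],[48,6],[50,0]]
[[12,20],[18,0],[33,7],[37,0],[38,2],[48,6],[50,0]]
[[12,20],[18,0],[33,7],[37,0],[38,14],[50,0]]
[[12,20],[18,0],[33,7],[37,0],[38,14],[50,0]]
[[12,20],[18,0],[28,10],[37,0],[38,14],[50,0]]
[[12,20],[18,0],[28,10],[37,0],[38,14],[50,0]]
[[12,20],[18,0],[28,10],[38,14],[50,0]]
[[12,20],[18,0],[28,10],[38,14],[50,0]]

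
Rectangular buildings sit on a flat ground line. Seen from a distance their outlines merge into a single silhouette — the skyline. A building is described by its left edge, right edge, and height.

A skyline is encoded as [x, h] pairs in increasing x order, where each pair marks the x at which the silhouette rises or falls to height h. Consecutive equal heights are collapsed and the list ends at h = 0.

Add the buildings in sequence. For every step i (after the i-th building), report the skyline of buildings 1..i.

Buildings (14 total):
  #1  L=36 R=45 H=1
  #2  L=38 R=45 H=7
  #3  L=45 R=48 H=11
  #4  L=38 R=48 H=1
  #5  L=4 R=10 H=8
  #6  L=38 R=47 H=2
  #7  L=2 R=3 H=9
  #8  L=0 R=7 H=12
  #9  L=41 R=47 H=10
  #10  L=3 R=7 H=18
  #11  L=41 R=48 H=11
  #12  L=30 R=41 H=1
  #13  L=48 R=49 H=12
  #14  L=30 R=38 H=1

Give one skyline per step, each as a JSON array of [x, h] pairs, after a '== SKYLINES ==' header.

== SKYLINES ==
[[36,1],[45,0]]
[[36,1],[38,7],[45,0]]
[[36,1],[38,7],[45,11],[48,0]]
[[36,1],[38,7],[45,11],[48,0]]
[[4,8],[10,0],[36,1],[38,7],[45,11],[48,0]]
[[4,8],[10,0],[36,1],[38,7],[45,11],[48,0]]
[[2,9],[3,0],[4,8],[10,0],[36,1],[38,7],[45,11],[48,0]]
[[0,12],[7,8],[10,0],[36,1],[38,7],[45,11],[48,0]]
[[0,12],[7,8],[10,0],[36,1],[38,7],[41,10],[45,11],[48,0]]
[[0,12],[3,18],[7,8],[10,0],[36,1],[38,7],[41,10],[45,11],[48,0]]
[[0,12],[3,18],[7,8],[10,0],[36,1],[38,7],[41,11],[48,0]]
[[0,12],[3,18],[7,8],[10,0],[30,1],[38,7],[41,11],[48,0]]
[[0,12],[3,18],[7,8],[10,0],[30,1],[38,7],[41,11],[48,12],[49,0]]
[[0,12],[3,18],[7,8],[10,0],[30,1],[38,7],[41,11],[48,12],[49,0]]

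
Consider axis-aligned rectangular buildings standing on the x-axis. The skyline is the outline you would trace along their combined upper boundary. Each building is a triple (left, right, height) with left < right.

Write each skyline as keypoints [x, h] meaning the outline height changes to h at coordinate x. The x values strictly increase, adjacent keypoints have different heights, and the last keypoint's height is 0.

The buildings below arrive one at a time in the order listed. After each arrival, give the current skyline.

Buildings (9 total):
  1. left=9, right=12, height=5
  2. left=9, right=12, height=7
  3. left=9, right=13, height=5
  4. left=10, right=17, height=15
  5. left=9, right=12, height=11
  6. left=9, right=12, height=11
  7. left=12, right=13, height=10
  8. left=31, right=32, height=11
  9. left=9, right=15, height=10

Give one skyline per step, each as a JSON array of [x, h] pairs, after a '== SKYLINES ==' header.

== SKYLINES ==
[[9,5],[12,0]]
[[9,7],[12,0]]
[[9,7],[12,5],[13,0]]
[[9,7],[10,15],[17,0]]
[[9,11],[10,15],[17,0]]
[[9,11],[10,15],[17,0]]
[[9,11],[10,15],[17,0]]
[[9,11],[10,15],[17,0],[31,11],[32,0]]
[[9,11],[10,15],[17,0],[31,11],[32,0]]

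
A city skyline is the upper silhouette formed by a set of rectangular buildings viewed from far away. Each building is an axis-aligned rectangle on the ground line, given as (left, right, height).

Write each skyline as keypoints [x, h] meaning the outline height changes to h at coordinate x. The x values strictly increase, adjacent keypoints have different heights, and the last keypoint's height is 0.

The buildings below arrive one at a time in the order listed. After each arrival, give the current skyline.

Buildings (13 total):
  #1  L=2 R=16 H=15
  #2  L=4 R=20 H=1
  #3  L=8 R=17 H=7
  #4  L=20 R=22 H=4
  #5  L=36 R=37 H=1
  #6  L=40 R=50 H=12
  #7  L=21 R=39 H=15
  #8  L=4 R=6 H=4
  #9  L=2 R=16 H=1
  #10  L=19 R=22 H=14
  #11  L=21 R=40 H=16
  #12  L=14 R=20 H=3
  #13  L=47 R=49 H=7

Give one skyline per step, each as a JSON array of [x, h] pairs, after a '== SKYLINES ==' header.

== SKYLINES ==
[[2,15],[16,0]]
[[2,15],[16,1],[20,0]]
[[2,15],[16,7],[17,1],[20,0]]
[[2,15],[16,7],[17,1],[20,4],[22,0]]
[[2,15],[16,7],[17,1],[20,4],[22,0],[36,1],[37,0]]
[[2,15],[16,7],[17,1],[20,4],[22,0],[36,1],[37,0],[40,12],[50,0]]
[[2,15],[16,7],[17,1],[20,4],[21,15],[39,0],[40,12],[50,0]]
[[2,15],[16,7],[17,1],[20,4],[21,15],[39,0],[40,12],[50,0]]
[[2,15],[16,7],[17,1],[20,4],[21,15],[39,0],[40,12],[50,0]]
[[2,15],[16,7],[17,1],[19,14],[21,15],[39,0],[40,12],[50,0]]
[[2,15],[16,7],[17,1],[19,14],[21,16],[40,12],[50,0]]
[[2,15],[16,7],[17,3],[19,14],[21,16],[40,12],[50,0]]
[[2,15],[16,7],[17,3],[19,14],[21,16],[40,12],[50,0]]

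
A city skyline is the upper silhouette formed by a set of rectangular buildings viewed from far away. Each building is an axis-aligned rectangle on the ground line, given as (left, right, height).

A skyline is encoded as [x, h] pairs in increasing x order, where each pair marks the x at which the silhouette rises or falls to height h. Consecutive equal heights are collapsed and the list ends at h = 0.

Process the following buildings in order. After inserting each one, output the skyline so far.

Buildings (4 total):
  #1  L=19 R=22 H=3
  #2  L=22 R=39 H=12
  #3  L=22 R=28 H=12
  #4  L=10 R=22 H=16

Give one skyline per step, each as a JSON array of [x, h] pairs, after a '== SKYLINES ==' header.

== SKYLINES ==
[[19,3],[22,0]]
[[19,3],[22,12],[39,0]]
[[19,3],[22,12],[39,0]]
[[10,16],[22,12],[39,0]]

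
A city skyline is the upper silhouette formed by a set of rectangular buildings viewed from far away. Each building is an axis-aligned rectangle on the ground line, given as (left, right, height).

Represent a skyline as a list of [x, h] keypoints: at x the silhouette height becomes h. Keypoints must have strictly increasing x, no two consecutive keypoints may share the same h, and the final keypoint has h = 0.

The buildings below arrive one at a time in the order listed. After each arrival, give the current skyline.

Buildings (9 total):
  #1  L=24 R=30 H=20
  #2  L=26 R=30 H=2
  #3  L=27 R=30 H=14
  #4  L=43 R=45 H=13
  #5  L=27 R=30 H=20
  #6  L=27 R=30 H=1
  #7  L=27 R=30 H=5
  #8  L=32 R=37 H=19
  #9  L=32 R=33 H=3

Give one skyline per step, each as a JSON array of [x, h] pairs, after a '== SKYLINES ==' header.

== SKYLINES ==
[[24,20],[30,0]]
[[24,20],[30,0]]
[[24,20],[30,0]]
[[24,20],[30,0],[43,13],[45,0]]
[[24,20],[30,0],[43,13],[45,0]]
[[24,20],[30,0],[43,13],[45,0]]
[[24,20],[30,0],[43,13],[45,0]]
[[24,20],[30,0],[32,19],[37,0],[43,13],[45,0]]
[[24,20],[30,0],[32,19],[37,0],[43,13],[45,0]]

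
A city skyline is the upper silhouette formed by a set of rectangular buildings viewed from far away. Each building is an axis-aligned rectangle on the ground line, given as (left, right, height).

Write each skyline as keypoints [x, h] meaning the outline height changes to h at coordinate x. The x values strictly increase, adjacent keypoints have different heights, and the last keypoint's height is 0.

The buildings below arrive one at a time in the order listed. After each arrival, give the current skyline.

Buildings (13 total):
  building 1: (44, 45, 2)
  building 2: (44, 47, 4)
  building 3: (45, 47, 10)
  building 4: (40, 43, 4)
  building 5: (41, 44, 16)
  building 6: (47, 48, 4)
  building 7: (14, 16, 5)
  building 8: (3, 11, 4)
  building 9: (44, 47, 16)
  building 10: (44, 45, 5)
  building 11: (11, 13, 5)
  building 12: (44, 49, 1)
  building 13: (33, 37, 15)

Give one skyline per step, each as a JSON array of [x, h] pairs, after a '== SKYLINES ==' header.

== SKYLINES ==
[[44,2],[45,0]]
[[44,4],[47,0]]
[[44,4],[45,10],[47,0]]
[[40,4],[43,0],[44,4],[45,10],[47,0]]
[[40,4],[41,16],[44,4],[45,10],[47,0]]
[[40,4],[41,16],[44,4],[45,10],[47,4],[48,0]]
[[14,5],[16,0],[40,4],[41,16],[44,4],[45,10],[47,4],[48,0]]
[[3,4],[11,0],[14,5],[16,0],[40,4],[41,16],[44,4],[45,10],[47,4],[48,0]]
[[3,4],[11,0],[14,5],[16,0],[40,4],[41,16],[47,4],[48,0]]
[[3,4],[11,0],[14,5],[16,0],[40,4],[41,16],[47,4],[48,0]]
[[3,4],[11,5],[13,0],[14,5],[16,0],[40,4],[41,16],[47,4],[48,0]]
[[3,4],[11,5],[13,0],[14,5],[16,0],[40,4],[41,16],[47,4],[48,1],[49,0]]
[[3,4],[11,5],[13,0],[14,5],[16,0],[33,15],[37,0],[40,4],[41,16],[47,4],[48,1],[49,0]]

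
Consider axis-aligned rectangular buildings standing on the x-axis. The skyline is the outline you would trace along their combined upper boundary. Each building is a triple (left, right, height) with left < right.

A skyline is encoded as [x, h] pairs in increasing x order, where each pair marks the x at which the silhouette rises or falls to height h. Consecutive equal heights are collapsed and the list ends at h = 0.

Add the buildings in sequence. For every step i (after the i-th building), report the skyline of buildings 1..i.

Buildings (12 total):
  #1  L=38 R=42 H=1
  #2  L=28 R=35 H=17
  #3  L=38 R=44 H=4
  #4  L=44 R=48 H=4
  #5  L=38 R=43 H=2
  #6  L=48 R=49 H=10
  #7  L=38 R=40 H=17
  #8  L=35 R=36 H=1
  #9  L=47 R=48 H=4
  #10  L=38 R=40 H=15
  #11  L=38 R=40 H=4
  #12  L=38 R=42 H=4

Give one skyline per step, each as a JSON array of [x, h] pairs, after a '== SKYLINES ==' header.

== SKYLINES ==
[[38,1],[42,0]]
[[28,17],[35,0],[38,1],[42,0]]
[[28,17],[35,0],[38,4],[44,0]]
[[28,17],[35,0],[38,4],[48,0]]
[[28,17],[35,0],[38,4],[48,0]]
[[28,17],[35,0],[38,4],[48,10],[49,0]]
[[28,17],[35,0],[38,17],[40,4],[48,10],[49,0]]
[[28,17],[35,1],[36,0],[38,17],[40,4],[48,10],[49,0]]
[[28,17],[35,1],[36,0],[38,17],[40,4],[48,10],[49,0]]
[[28,17],[35,1],[36,0],[38,17],[40,4],[48,10],[49,0]]
[[28,17],[35,1],[36,0],[38,17],[40,4],[48,10],[49,0]]
[[28,17],[35,1],[36,0],[38,17],[40,4],[48,10],[49,0]]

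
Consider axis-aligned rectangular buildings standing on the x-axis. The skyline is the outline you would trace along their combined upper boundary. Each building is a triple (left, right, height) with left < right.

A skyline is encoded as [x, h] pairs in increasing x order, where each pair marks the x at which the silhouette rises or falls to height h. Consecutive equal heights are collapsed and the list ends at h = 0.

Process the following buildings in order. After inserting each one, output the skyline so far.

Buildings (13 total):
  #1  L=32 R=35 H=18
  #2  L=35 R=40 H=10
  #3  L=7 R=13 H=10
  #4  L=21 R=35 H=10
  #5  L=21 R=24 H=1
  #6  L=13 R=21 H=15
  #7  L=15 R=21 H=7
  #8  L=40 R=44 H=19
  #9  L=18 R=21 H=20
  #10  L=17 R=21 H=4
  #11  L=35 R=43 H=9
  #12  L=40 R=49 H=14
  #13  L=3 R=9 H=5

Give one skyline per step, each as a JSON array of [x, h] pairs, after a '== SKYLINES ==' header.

== SKYLINES ==
[[32,18],[35,0]]
[[32,18],[35,10],[40,0]]
[[7,10],[13,0],[32,18],[35,10],[40,0]]
[[7,10],[13,0],[21,10],[32,18],[35,10],[40,0]]
[[7,10],[13,0],[21,10],[32,18],[35,10],[40,0]]
[[7,10],[13,15],[21,10],[32,18],[35,10],[40,0]]
[[7,10],[13,15],[21,10],[32,18],[35,10],[40,0]]
[[7,10],[13,15],[21,10],[32,18],[35,10],[40,19],[44,0]]
[[7,10],[13,15],[18,20],[21,10],[32,18],[35,10],[40,19],[44,0]]
[[7,10],[13,15],[18,20],[21,10],[32,18],[35,10],[40,19],[44,0]]
[[7,10],[13,15],[18,20],[21,10],[32,18],[35,10],[40,19],[44,0]]
[[7,10],[13,15],[18,20],[21,10],[32,18],[35,10],[40,19],[44,14],[49,0]]
[[3,5],[7,10],[13,15],[18,20],[21,10],[32,18],[35,10],[40,19],[44,14],[49,0]]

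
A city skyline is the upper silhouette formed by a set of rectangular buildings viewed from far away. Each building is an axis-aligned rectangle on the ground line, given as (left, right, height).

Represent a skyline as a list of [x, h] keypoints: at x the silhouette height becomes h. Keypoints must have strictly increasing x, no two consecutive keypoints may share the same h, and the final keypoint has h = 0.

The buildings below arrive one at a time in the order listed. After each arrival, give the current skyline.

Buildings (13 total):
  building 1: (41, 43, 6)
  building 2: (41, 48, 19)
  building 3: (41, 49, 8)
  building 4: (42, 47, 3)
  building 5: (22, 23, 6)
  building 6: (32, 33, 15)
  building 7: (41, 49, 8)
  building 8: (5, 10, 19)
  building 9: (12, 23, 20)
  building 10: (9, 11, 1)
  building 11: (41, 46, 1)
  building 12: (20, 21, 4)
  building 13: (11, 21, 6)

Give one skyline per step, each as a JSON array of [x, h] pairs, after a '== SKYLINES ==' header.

== SKYLINES ==
[[41,6],[43,0]]
[[41,19],[48,0]]
[[41,19],[48,8],[49,0]]
[[41,19],[48,8],[49,0]]
[[22,6],[23,0],[41,19],[48,8],[49,0]]
[[22,6],[23,0],[32,15],[33,0],[41,19],[48,8],[49,0]]
[[22,6],[23,0],[32,15],[33,0],[41,19],[48,8],[49,0]]
[[5,19],[10,0],[22,6],[23,0],[32,15],[33,0],[41,19],[48,8],[49,0]]
[[5,19],[10,0],[12,20],[23,0],[32,15],[33,0],[41,19],[48,8],[49,0]]
[[5,19],[10,1],[11,0],[12,20],[23,0],[32,15],[33,0],[41,19],[48,8],[49,0]]
[[5,19],[10,1],[11,0],[12,20],[23,0],[32,15],[33,0],[41,19],[48,8],[49,0]]
[[5,19],[10,1],[11,0],[12,20],[23,0],[32,15],[33,0],[41,19],[48,8],[49,0]]
[[5,19],[10,1],[11,6],[12,20],[23,0],[32,15],[33,0],[41,19],[48,8],[49,0]]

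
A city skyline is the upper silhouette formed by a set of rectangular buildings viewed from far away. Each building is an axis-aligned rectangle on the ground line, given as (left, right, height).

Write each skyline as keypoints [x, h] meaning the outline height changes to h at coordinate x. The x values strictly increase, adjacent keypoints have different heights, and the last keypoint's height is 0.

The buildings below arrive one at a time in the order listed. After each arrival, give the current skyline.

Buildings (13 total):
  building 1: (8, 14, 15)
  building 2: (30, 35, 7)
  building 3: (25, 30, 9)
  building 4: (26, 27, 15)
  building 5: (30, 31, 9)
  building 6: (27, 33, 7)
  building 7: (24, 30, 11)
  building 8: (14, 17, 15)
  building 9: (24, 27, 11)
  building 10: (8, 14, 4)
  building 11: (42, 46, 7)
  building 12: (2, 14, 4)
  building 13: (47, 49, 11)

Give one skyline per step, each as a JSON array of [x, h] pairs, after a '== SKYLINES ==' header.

== SKYLINES ==
[[8,15],[14,0]]
[[8,15],[14,0],[30,7],[35,0]]
[[8,15],[14,0],[25,9],[30,7],[35,0]]
[[8,15],[14,0],[25,9],[26,15],[27,9],[30,7],[35,0]]
[[8,15],[14,0],[25,9],[26,15],[27,9],[31,7],[35,0]]
[[8,15],[14,0],[25,9],[26,15],[27,9],[31,7],[35,0]]
[[8,15],[14,0],[24,11],[26,15],[27,11],[30,9],[31,7],[35,0]]
[[8,15],[17,0],[24,11],[26,15],[27,11],[30,9],[31,7],[35,0]]
[[8,15],[17,0],[24,11],[26,15],[27,11],[30,9],[31,7],[35,0]]
[[8,15],[17,0],[24,11],[26,15],[27,11],[30,9],[31,7],[35,0]]
[[8,15],[17,0],[24,11],[26,15],[27,11],[30,9],[31,7],[35,0],[42,7],[46,0]]
[[2,4],[8,15],[17,0],[24,11],[26,15],[27,11],[30,9],[31,7],[35,0],[42,7],[46,0]]
[[2,4],[8,15],[17,0],[24,11],[26,15],[27,11],[30,9],[31,7],[35,0],[42,7],[46,0],[47,11],[49,0]]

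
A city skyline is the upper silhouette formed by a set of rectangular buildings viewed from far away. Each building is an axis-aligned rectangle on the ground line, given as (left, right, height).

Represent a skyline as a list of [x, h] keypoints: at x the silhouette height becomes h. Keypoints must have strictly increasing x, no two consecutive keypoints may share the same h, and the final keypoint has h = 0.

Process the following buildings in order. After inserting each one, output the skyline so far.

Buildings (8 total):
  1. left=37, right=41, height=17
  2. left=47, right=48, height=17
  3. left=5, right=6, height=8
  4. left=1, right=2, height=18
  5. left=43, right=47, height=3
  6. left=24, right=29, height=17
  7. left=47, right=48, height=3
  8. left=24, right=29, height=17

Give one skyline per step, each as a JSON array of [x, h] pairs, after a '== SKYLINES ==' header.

== SKYLINES ==
[[37,17],[41,0]]
[[37,17],[41,0],[47,17],[48,0]]
[[5,8],[6,0],[37,17],[41,0],[47,17],[48,0]]
[[1,18],[2,0],[5,8],[6,0],[37,17],[41,0],[47,17],[48,0]]
[[1,18],[2,0],[5,8],[6,0],[37,17],[41,0],[43,3],[47,17],[48,0]]
[[1,18],[2,0],[5,8],[6,0],[24,17],[29,0],[37,17],[41,0],[43,3],[47,17],[48,0]]
[[1,18],[2,0],[5,8],[6,0],[24,17],[29,0],[37,17],[41,0],[43,3],[47,17],[48,0]]
[[1,18],[2,0],[5,8],[6,0],[24,17],[29,0],[37,17],[41,0],[43,3],[47,17],[48,0]]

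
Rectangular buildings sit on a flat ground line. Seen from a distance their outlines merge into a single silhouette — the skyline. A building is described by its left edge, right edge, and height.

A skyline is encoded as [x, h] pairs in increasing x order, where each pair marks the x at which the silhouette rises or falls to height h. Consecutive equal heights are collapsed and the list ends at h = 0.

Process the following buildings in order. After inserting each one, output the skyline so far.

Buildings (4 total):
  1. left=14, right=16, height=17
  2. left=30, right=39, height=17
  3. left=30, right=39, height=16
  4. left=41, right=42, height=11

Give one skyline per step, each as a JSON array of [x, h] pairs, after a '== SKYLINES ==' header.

== SKYLINES ==
[[14,17],[16,0]]
[[14,17],[16,0],[30,17],[39,0]]
[[14,17],[16,0],[30,17],[39,0]]
[[14,17],[16,0],[30,17],[39,0],[41,11],[42,0]]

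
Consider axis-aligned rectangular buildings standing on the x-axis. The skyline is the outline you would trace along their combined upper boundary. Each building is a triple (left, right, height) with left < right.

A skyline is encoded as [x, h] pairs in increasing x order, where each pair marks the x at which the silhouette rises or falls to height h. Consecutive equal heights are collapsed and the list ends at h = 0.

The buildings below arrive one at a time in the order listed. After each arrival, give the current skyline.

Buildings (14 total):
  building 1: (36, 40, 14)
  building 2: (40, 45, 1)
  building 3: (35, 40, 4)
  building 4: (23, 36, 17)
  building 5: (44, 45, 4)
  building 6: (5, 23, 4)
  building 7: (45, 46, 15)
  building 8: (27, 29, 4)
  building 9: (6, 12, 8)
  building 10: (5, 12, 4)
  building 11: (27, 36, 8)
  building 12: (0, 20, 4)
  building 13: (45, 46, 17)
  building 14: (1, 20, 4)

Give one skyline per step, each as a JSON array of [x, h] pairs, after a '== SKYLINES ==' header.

== SKYLINES ==
[[36,14],[40,0]]
[[36,14],[40,1],[45,0]]
[[35,4],[36,14],[40,1],[45,0]]
[[23,17],[36,14],[40,1],[45,0]]
[[23,17],[36,14],[40,1],[44,4],[45,0]]
[[5,4],[23,17],[36,14],[40,1],[44,4],[45,0]]
[[5,4],[23,17],[36,14],[40,1],[44,4],[45,15],[46,0]]
[[5,4],[23,17],[36,14],[40,1],[44,4],[45,15],[46,0]]
[[5,4],[6,8],[12,4],[23,17],[36,14],[40,1],[44,4],[45,15],[46,0]]
[[5,4],[6,8],[12,4],[23,17],[36,14],[40,1],[44,4],[45,15],[46,0]]
[[5,4],[6,8],[12,4],[23,17],[36,14],[40,1],[44,4],[45,15],[46,0]]
[[0,4],[6,8],[12,4],[23,17],[36,14],[40,1],[44,4],[45,15],[46,0]]
[[0,4],[6,8],[12,4],[23,17],[36,14],[40,1],[44,4],[45,17],[46,0]]
[[0,4],[6,8],[12,4],[23,17],[36,14],[40,1],[44,4],[45,17],[46,0]]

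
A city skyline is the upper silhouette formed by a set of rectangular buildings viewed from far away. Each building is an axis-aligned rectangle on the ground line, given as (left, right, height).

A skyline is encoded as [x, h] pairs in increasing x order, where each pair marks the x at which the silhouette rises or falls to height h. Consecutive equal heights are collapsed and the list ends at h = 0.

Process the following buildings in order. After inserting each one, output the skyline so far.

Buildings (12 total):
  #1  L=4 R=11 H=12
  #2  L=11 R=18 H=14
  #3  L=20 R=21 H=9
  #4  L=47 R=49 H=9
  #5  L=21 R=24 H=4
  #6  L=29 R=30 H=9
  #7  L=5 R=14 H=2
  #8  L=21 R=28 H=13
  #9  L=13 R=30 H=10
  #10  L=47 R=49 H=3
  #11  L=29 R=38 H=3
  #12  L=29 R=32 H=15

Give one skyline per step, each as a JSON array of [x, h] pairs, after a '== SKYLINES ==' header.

== SKYLINES ==
[[4,12],[11,0]]
[[4,12],[11,14],[18,0]]
[[4,12],[11,14],[18,0],[20,9],[21,0]]
[[4,12],[11,14],[18,0],[20,9],[21,0],[47,9],[49,0]]
[[4,12],[11,14],[18,0],[20,9],[21,4],[24,0],[47,9],[49,0]]
[[4,12],[11,14],[18,0],[20,9],[21,4],[24,0],[29,9],[30,0],[47,9],[49,0]]
[[4,12],[11,14],[18,0],[20,9],[21,4],[24,0],[29,9],[30,0],[47,9],[49,0]]
[[4,12],[11,14],[18,0],[20,9],[21,13],[28,0],[29,9],[30,0],[47,9],[49,0]]
[[4,12],[11,14],[18,10],[21,13],[28,10],[30,0],[47,9],[49,0]]
[[4,12],[11,14],[18,10],[21,13],[28,10],[30,0],[47,9],[49,0]]
[[4,12],[11,14],[18,10],[21,13],[28,10],[30,3],[38,0],[47,9],[49,0]]
[[4,12],[11,14],[18,10],[21,13],[28,10],[29,15],[32,3],[38,0],[47,9],[49,0]]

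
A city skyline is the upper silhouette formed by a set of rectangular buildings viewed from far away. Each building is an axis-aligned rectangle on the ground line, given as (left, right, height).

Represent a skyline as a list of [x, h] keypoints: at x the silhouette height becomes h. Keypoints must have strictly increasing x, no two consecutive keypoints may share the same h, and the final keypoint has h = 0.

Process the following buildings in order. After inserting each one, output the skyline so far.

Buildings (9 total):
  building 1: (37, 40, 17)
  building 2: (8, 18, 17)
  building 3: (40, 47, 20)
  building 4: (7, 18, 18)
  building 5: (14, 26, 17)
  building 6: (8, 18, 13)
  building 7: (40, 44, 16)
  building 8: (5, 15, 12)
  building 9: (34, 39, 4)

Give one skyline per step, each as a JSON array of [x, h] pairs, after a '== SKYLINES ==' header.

== SKYLINES ==
[[37,17],[40,0]]
[[8,17],[18,0],[37,17],[40,0]]
[[8,17],[18,0],[37,17],[40,20],[47,0]]
[[7,18],[18,0],[37,17],[40,20],[47,0]]
[[7,18],[18,17],[26,0],[37,17],[40,20],[47,0]]
[[7,18],[18,17],[26,0],[37,17],[40,20],[47,0]]
[[7,18],[18,17],[26,0],[37,17],[40,20],[47,0]]
[[5,12],[7,18],[18,17],[26,0],[37,17],[40,20],[47,0]]
[[5,12],[7,18],[18,17],[26,0],[34,4],[37,17],[40,20],[47,0]]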